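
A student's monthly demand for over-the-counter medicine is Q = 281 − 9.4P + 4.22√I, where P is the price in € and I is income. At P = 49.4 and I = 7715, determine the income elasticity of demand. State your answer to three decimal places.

At P = 49.4, I = 7715: Q = 187.304.
Holding P constant, ∂Q/∂I = 4.22/(2√I) = 0.0240223.
η_I = (∂Q/∂I)·(I/Q) = 0.0240223 × (7715/187.304) = 0.989.

0.989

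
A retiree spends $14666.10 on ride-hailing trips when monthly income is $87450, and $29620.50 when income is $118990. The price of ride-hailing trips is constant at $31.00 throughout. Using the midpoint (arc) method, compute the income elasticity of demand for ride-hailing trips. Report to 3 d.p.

2.210

With a constant price, Q₁ = 14666.10/31.00 = 473.100 and Q₂ = 29620.50/31.00 = 955.500 (equivalently, work directly with expenditure since P cancels).
Midpoint %ΔQ = (29620.50 − 14666.10)/22143.30 = 0.67535; midpoint %ΔI = (118990 − 87450)/103220 = 0.30556.
η = 0.67535 / 0.30556 = 2.210.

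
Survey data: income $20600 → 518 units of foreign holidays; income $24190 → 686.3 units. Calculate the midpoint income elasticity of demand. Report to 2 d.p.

1.74

ΔQ = 686.3 − 518 = 168.3; midpoint Q̄ = (518 + 686.3)/2 = 602.15.
ΔI = 24190 − 20600 = 3590; midpoint Ī = (20600 + 24190)/2 = 22395.
η = (ΔQ/Q̄) ÷ (ΔI/Ī) = (168.3/602.15) ÷ (3590/22395) = 1.74.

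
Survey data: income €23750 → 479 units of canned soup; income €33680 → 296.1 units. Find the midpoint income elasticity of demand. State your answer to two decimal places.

ΔQ = 296.1 − 479 = -182.9; midpoint Q̄ = (479 + 296.1)/2 = 387.55.
ΔI = 33680 − 23750 = 9930; midpoint Ī = (23750 + 33680)/2 = 28715.
η = (ΔQ/Q̄) ÷ (ΔI/Ī) = (-182.9/387.55) ÷ (9930/28715) = -1.36.

-1.36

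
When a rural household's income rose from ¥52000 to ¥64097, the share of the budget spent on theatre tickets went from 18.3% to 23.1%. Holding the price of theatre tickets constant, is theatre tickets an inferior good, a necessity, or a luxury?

The budget share rises as income rises, so η > 1.

luxury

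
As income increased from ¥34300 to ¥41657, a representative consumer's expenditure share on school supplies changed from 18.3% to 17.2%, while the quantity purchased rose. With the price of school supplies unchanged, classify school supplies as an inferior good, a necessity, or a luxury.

necessity

Quantity rises but the budget share falls as income rises, so 0 < η < 1.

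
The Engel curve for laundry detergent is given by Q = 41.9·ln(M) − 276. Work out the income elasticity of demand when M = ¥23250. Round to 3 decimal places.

At M = 23250: Q = 145.265.
dQ/dM = 41.9/M = 0.00180215 at this income.
η = (dQ/dM)·(M/Q) = 0.00180215 × (23250/145.265) = 0.288.

0.288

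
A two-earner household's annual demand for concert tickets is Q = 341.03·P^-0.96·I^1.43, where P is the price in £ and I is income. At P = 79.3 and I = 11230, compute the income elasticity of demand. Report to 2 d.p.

For a multiplicative demand Q = A·P^α·I^β, the income elasticity is β everywhere.
Here β = 1.43, so η = 1.43.

1.43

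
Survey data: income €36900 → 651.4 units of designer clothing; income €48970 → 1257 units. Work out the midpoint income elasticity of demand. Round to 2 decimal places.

ΔQ = 1257 − 651.4 = 605.6; midpoint Q̄ = (651.4 + 1257)/2 = 954.2.
ΔI = 48970 − 36900 = 12070; midpoint Ī = (36900 + 48970)/2 = 42935.
η = (ΔQ/Q̄) ÷ (ΔI/Ī) = (605.6/954.2) ÷ (12070/42935) = 2.26.

2.26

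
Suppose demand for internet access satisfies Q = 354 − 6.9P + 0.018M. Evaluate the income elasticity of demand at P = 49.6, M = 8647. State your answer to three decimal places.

0.930

At P = 49.6, M = 8647: Q = 167.406.
Holding P constant, ∂Q/∂M = 0.018.
η_M = (∂Q/∂M)·(M/Q) = 0.018 × (8647/167.406) = 0.930.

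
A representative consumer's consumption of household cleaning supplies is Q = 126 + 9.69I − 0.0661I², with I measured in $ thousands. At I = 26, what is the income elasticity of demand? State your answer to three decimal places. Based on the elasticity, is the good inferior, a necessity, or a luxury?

0.488 (necessity)

At I = 26: Q = 333.2564.
dQ/dI = 9.69 − 0.1322I = 6.25280.
η = (dQ/dI)·(I/Q) = 6.25280 × (26/333.2564) = 0.488.
0 < η < 1 ⇒ necessity.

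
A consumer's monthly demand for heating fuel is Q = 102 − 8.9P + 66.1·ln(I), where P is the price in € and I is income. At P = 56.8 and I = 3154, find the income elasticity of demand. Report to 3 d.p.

At P = 56.8, I = 3154: Q = 129.010.
Holding P constant, ∂Q/∂I = 66.1/I = 0.0209575.
η_I = (∂Q/∂I)·(I/Q) = 0.0209575 × (3154/129.010) = 0.512.

0.512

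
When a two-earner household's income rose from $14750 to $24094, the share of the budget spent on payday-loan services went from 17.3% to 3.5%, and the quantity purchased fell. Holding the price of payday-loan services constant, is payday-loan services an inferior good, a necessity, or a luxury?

Quantity demanded falls as income rises, so η < 0.

inferior good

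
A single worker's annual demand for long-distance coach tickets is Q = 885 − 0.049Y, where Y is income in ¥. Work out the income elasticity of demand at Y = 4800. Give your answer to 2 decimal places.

At Y = 4800: Q = 649.800.
dQ/dY = −0.049.
η = (dQ/dY)·(Y/Q) = -0.049 × (4800/649.800) = -0.36.

-0.36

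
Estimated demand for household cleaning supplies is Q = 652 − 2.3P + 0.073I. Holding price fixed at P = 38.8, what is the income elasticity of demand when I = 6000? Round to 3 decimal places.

At P = 38.8, I = 6000: Q = 1000.760.
Holding P constant, ∂Q/∂I = 0.073.
η_I = (∂Q/∂I)·(I/Q) = 0.073 × (6000/1000.760) = 0.438.

0.438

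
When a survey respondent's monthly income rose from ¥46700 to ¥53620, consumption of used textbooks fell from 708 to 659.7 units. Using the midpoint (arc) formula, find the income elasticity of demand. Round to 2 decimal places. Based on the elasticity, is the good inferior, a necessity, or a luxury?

-0.51 (inferior good)

ΔQ = 659.7 − 708 = -48.3; midpoint Q̄ = (708 + 659.7)/2 = 683.85.
ΔI = 53620 − 46700 = 6920; midpoint Ī = (46700 + 53620)/2 = 50160.
η = (ΔQ/Q̄) ÷ (ΔI/Ī) = (-48.3/683.85) ÷ (6920/50160) = -0.51.
η < 0 ⇒ inferior good.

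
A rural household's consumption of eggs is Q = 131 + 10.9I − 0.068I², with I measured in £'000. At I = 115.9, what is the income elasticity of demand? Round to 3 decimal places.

-1.172

At I = 115.9: Q = 480.8789.
dQ/dI = 10.9 − 0.136I = -4.86240.
η = (dQ/dI)·(I/Q) = -4.86240 × (115.9/480.8789) = -1.172.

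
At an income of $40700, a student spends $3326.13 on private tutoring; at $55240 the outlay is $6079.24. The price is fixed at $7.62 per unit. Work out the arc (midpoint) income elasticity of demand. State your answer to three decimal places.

With a constant price, Q₁ = 3326.13/7.62 = 436.500 and Q₂ = 6079.24/7.62 = 797.801 (equivalently, work directly with expenditure since P cancels).
Midpoint %ΔQ = (6079.24 − 3326.13)/4702.68 = 0.58543; midpoint %ΔI = (55240 − 40700)/47970 = 0.30311.
η = 0.58543 / 0.30311 = 1.931.

1.931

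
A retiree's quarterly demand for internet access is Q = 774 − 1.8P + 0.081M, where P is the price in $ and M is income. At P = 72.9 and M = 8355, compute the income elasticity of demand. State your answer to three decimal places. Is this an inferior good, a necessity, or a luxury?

0.513 (necessity)

At P = 72.9, M = 8355: Q = 1319.535.
Holding P constant, ∂Q/∂M = 0.081.
η_M = (∂Q/∂M)·(M/Q) = 0.081 × (8355/1319.535) = 0.513.
Since 0 < η < 1, this is a necessity.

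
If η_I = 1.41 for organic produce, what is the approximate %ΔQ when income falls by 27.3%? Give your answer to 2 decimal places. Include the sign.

%ΔQ ≈ η × %ΔI = 1.41 × (-27.3%) = -38.49%.

-38.49%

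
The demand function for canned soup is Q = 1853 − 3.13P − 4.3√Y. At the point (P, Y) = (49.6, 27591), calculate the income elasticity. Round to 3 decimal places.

At P = 49.6, Y = 27591: Q = 983.499.
Holding P constant, ∂Q/∂Y = -4.3/(2√Y) = -0.0129436.
η_Y = (∂Q/∂Y)·(Y/Q) = -0.0129436 × (27591/983.499) = -0.363.

-0.363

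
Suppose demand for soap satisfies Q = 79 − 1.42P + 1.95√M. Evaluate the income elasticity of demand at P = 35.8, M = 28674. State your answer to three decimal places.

0.461

At P = 35.8, M = 28674: Q = 358.365.
Holding P constant, ∂Q/∂M = 1.95/(2√M) = 0.00575785.
η_M = (∂Q/∂M)·(M/Q) = 0.00575785 × (28674/358.365) = 0.461.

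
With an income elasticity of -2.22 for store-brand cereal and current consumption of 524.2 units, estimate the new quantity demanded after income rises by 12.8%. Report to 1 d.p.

%ΔQ ≈ η × %ΔI = -2.22 × 12.8% = -28.416%.
New Q ≈ 524.2 × (1 − 0.28416) = 375.2.

375.2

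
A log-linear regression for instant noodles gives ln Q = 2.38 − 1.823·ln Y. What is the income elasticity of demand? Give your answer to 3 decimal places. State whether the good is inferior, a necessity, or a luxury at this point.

In a log-linear demand, the coefficient on ln Y is the income elasticity.
So η = -1.823.
η < 0 ⇒ inferior good.

-1.823 (inferior good)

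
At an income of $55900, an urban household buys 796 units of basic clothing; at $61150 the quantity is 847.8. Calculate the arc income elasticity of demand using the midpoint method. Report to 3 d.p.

ΔQ = 847.8 − 796 = 51.8; midpoint Q̄ = (796 + 847.8)/2 = 821.9.
ΔI = 61150 − 55900 = 5250; midpoint Ī = (55900 + 61150)/2 = 58525.
η = (ΔQ/Q̄) ÷ (ΔI/Ī) = (51.8/821.9) ÷ (5250/58525) = 0.703.

0.703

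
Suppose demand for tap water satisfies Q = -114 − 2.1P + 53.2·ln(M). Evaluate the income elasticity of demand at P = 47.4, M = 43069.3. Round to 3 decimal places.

0.150

At P = 47.4, M = 43069.3: Q = 354.134.
Holding P constant, ∂Q/∂M = 53.2/M = 0.00123522.
η_M = (∂Q/∂M)·(M/Q) = 0.00123522 × (43069.3/354.134) = 0.150.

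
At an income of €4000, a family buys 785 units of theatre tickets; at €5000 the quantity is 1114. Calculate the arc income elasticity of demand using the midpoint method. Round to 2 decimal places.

ΔQ = 1114 − 785 = 329; midpoint Q̄ = (785 + 1114)/2 = 949.5.
ΔI = 5000 − 4000 = 1000; midpoint Ī = (4000 + 5000)/2 = 4500.
η = (ΔQ/Q̄) ÷ (ΔI/Ī) = (329/949.5) ÷ (1000/4500) = 1.56.

1.56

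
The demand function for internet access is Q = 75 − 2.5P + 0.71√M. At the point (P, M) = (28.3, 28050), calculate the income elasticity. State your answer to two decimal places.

At P = 28.3, M = 28050: Q = 123.162.
Holding P constant, ∂Q/∂M = 0.71/(2√M) = 0.00211964.
η_M = (∂Q/∂M)·(M/Q) = 0.00211964 × (28050/123.162) = 0.48.

0.48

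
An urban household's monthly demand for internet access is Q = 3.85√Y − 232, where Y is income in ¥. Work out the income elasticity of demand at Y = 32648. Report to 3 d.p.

0.750

At Y = 32648: Q = 463.647.
dQ/dY = 3.85/(2√Y) = 0.0106537 at this income.
η = (dQ/dY)·(Y/Q) = 0.0106537 × (32648/463.647) = 0.750.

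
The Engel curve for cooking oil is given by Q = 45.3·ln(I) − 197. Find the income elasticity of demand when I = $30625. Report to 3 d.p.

At I = 30625: Q = 270.930.
dQ/dI = 45.3/I = 0.00147918 at this income.
η = (dQ/dI)·(I/Q) = 0.00147918 × (30625/270.930) = 0.167.

0.167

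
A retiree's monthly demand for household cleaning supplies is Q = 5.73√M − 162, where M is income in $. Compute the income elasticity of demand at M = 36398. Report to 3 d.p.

0.587

At M = 36398: Q = 931.184.
dQ/dM = 5.73/(2√M) = 0.0150171 at this income.
η = (dQ/dM)·(M/Q) = 0.0150171 × (36398/931.184) = 0.587.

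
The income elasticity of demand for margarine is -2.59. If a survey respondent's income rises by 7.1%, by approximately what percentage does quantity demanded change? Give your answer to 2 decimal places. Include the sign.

-18.39%

%ΔQ ≈ η × %ΔI = -2.59 × 7.1% = -18.39%.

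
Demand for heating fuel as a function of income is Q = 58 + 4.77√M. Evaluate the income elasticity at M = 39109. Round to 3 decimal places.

0.471

At M = 39109: Q = 1001.315.
dQ/dM = 4.77/(2√M) = 0.0120601 at this income.
η = (dQ/dM)·(M/Q) = 0.0120601 × (39109/1001.315) = 0.471.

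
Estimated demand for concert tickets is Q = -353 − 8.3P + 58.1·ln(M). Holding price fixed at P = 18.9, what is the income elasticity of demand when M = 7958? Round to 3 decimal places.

At P = 18.9, M = 7958: Q = 11.980.
Holding P constant, ∂Q/∂M = 58.1/M = 0.00730083.
η_M = (∂Q/∂M)·(M/Q) = 0.00730083 × (7958/11.980) = 4.850.

4.850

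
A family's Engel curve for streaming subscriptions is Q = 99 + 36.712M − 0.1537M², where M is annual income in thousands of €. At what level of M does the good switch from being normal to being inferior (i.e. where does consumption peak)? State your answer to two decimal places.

119.43

dQ/dM = 36.712 − 0.3074M.
The good is inferior where dQ/dM < 0. Setting dQ/dM = 0 gives M = 36.712 / 0.3074 = 119.43.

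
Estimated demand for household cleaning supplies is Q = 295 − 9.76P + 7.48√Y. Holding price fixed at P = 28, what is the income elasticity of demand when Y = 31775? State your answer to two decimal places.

At P = 28, Y = 31775: Q = 1355.071.
Holding P constant, ∂Q/∂Y = 7.48/(2√Y) = 0.0209811.
η_Y = (∂Q/∂Y)·(Y/Q) = 0.0209811 × (31775/1355.071) = 0.49.

0.49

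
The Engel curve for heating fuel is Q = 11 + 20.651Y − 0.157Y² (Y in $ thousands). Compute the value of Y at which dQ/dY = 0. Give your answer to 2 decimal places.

dQ/dY = 20.651 − 0.314Y.
The good is inferior where dQ/dY < 0. Setting dQ/dY = 0 gives Y = 20.651 / 0.314 = 65.77.

65.77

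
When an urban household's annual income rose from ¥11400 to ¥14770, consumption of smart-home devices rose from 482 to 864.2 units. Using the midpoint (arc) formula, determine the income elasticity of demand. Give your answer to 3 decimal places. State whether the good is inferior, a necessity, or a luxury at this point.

ΔQ = 864.2 − 482 = 382.2; midpoint Q̄ = (482 + 864.2)/2 = 673.1.
ΔI = 14770 − 11400 = 3370; midpoint Ī = (11400 + 14770)/2 = 13085.
η = (ΔQ/Q̄) ÷ (ΔI/Ī) = (382.2/673.1) ÷ (3370/13085) = 2.205.
η > 1 ⇒ luxury.

2.205 (luxury)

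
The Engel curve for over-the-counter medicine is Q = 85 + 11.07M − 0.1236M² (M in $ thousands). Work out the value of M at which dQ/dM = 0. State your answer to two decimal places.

dQ/dM = 11.07 − 0.2472M.
The good is inferior where dQ/dM < 0. Setting dQ/dM = 0 gives M = 11.07 / 0.2472 = 44.78.

44.78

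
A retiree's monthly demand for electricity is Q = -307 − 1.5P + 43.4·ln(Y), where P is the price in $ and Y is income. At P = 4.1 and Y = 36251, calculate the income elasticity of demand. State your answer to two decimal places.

0.30

At P = 4.1, Y = 36251: Q = 142.473.
Holding P constant, ∂Q/∂Y = 43.4/Y = 0.00119721.
η_Y = (∂Q/∂Y)·(Y/Q) = 0.00119721 × (36251/142.473) = 0.30.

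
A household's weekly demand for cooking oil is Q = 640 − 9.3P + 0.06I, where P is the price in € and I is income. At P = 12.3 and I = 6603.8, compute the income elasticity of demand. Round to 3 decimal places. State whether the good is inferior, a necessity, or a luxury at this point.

At P = 12.3, I = 6603.8: Q = 921.838.
Holding P constant, ∂Q/∂I = 0.06.
η_I = (∂Q/∂I)·(I/Q) = 0.06 × (6603.8/921.838) = 0.430.
Since 0 < η < 1, this is a necessity.

0.430 (necessity)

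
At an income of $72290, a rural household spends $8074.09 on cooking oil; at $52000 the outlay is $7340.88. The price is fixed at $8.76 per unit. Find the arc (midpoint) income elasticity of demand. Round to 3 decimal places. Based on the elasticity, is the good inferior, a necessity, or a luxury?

0.291 (necessity)

With a constant price, Q₁ = 8074.09/8.76 = 921.700 and Q₂ = 7340.88/8.76 = 838.000 (equivalently, work directly with expenditure since P cancels).
Midpoint %ΔQ = (7340.88 − 8074.09)/7707.49 = -0.09513; midpoint %ΔI = (52000 − 72290)/62145 = -0.32649.
η = -0.09513 / -0.32649 = 0.291.
0 < η < 1 ⇒ necessity.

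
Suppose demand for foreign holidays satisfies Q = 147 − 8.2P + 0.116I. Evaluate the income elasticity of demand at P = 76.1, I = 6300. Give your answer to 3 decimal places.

At P = 76.1, I = 6300: Q = 253.780.
Holding P constant, ∂Q/∂I = 0.116.
η_I = (∂Q/∂I)·(I/Q) = 0.116 × (6300/253.780) = 2.880.

2.880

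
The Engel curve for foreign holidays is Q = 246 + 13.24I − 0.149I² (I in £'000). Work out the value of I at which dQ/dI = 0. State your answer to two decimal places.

dQ/dI = 13.24 − 0.298I.
The good is inferior where dQ/dI < 0. Setting dQ/dI = 0 gives I = 13.24 / 0.298 = 44.43.

44.43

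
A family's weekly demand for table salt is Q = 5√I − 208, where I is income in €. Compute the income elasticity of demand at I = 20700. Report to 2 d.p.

0.70

At I = 20700: Q = 511.375.
dQ/dI = 5/(2√I) = 0.0173762 at this income.
η = (dQ/dI)·(I/Q) = 0.0173762 × (20700/511.375) = 0.70.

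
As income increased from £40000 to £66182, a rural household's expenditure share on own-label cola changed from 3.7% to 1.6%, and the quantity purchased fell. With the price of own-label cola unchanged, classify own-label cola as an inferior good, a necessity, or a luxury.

Quantity demanded falls as income rises, so η < 0.

inferior good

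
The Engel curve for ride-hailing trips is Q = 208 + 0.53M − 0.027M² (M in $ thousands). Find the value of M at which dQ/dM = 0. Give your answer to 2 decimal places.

9.81

dQ/dM = 0.53 − 0.054M.
The good is inferior where dQ/dM < 0. Setting dQ/dM = 0 gives M = 0.53 / 0.054 = 9.81.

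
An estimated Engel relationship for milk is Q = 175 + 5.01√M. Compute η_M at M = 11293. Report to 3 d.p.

0.376

At M = 11293: Q = 707.405.
dQ/dM = 5.01/(2√M) = 0.0235724 at this income.
η = (dQ/dM)·(M/Q) = 0.0235724 × (11293/707.405) = 0.376.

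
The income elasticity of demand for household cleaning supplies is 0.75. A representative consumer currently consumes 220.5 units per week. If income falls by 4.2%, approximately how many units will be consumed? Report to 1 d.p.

%ΔQ ≈ η × %ΔI = 0.75 × (-4.2%) = -3.15%.
New Q ≈ 220.5 × (1 − 0.0315) = 213.6.

213.6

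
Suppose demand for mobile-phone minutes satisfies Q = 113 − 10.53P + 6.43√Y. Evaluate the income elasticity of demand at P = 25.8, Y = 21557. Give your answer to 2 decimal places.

0.60

At P = 25.8, Y = 21557: Q = 785.398.
Holding P constant, ∂Q/∂Y = 6.43/(2√Y) = 0.0218971.
η_Y = (∂Q/∂Y)·(Y/Q) = 0.0218971 × (21557/785.398) = 0.60.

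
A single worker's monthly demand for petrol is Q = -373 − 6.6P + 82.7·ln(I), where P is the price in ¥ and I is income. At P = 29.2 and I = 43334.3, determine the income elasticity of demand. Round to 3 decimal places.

At P = 29.2, I = 43334.3: Q = 317.243.
Holding P constant, ∂Q/∂I = 82.7/I = 0.00190842.
η_I = (∂Q/∂I)·(I/Q) = 0.00190842 × (43334.3/317.243) = 0.261.

0.261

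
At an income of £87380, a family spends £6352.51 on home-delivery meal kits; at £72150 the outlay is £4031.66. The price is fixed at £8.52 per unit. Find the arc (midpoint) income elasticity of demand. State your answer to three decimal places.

2.341

With a constant price, Q₁ = 6352.51/8.52 = 745.600 and Q₂ = 4031.66/8.52 = 473.200 (equivalently, work directly with expenditure since P cancels).
Midpoint %ΔQ = (4031.66 − 6352.51)/5192.09 = -0.44700; midpoint %ΔI = (72150 − 87380)/79765 = -0.19094.
η = -0.44700 / -0.19094 = 2.341.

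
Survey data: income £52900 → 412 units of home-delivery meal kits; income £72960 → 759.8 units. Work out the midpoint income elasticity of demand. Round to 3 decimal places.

1.862

ΔQ = 759.8 − 412 = 347.8; midpoint Q̄ = (412 + 759.8)/2 = 585.9.
ΔI = 72960 − 52900 = 20060; midpoint Ī = (52900 + 72960)/2 = 62930.
η = (ΔQ/Q̄) ÷ (ΔI/Ī) = (347.8/585.9) ÷ (20060/62930) = 1.862.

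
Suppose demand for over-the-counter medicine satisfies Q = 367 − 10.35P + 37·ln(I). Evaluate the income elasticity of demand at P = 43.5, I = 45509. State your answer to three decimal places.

0.118

At P = 43.5, I = 45509: Q = 313.625.
Holding P constant, ∂Q/∂I = 37/I = 0.000813026.
η_I = (∂Q/∂I)·(I/Q) = 0.000813026 × (45509/313.625) = 0.118.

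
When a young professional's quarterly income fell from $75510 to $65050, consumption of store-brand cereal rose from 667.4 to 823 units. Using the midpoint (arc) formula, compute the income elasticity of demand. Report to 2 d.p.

-1.40

ΔQ = 823 − 667.4 = 155.6; midpoint Q̄ = (667.4 + 823)/2 = 745.2.
ΔI = 65050 − 75510 = -10460; midpoint Ī = (75510 + 65050)/2 = 70280.
η = (ΔQ/Q̄) ÷ (ΔI/Ī) = (155.6/745.2) ÷ (-10460/70280) = -1.40.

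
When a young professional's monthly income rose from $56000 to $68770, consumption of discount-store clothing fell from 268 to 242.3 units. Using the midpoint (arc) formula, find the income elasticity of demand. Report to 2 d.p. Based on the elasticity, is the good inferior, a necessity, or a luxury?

-0.49 (inferior good)

ΔQ = 242.3 − 268 = -25.7; midpoint Q̄ = (268 + 242.3)/2 = 255.15.
ΔI = 68770 − 56000 = 12770; midpoint Ī = (56000 + 68770)/2 = 62385.
η = (ΔQ/Q̄) ÷ (ΔI/Ī) = (-25.7/255.15) ÷ (12770/62385) = -0.49.
η < 0 ⇒ inferior good.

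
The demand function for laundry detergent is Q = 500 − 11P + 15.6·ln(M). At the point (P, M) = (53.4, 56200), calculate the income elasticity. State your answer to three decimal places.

At P = 53.4, M = 56200: Q = 83.212.
Holding P constant, ∂Q/∂M = 15.6/M = 0.00027758.
η_M = (∂Q/∂M)·(M/Q) = 0.00027758 × (56200/83.212) = 0.187.

0.187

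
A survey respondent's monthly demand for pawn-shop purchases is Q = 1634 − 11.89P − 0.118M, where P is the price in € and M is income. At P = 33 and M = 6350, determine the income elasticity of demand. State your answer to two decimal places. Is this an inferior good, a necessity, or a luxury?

At P = 33, M = 6350: Q = 492.330.
Holding P constant, ∂Q/∂M = −0.118.
η_M = (∂Q/∂M)·(M/Q) = -0.118 × (6350/492.330) = -1.52.
Since η < 0, this is an inferior good.

-1.52 (inferior good)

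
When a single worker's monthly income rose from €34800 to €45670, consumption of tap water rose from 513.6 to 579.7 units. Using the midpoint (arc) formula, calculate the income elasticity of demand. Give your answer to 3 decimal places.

ΔQ = 579.7 − 513.6 = 66.1; midpoint Q̄ = (513.6 + 579.7)/2 = 546.65.
ΔI = 45670 − 34800 = 10870; midpoint Ī = (34800 + 45670)/2 = 40235.
η = (ΔQ/Q̄) ÷ (ΔI/Ī) = (66.1/546.65) ÷ (10870/40235) = 0.448.

0.448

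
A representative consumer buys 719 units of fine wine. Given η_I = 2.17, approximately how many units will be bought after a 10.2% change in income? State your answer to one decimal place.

878.1

%ΔQ ≈ η × %ΔI = 2.17 × 10.2% = 22.134%.
New Q ≈ 719 × (1 + 0.22134) = 878.1.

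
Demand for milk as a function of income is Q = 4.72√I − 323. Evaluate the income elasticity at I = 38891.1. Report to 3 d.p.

0.766

At I = 38891.1: Q = 607.823.
dQ/dI = 4.72/(2√I) = 0.011967 at this income.
η = (dQ/dI)·(I/Q) = 0.011967 × (38891.1/607.823) = 0.766.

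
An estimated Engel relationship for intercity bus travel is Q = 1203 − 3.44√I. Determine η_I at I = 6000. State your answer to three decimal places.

-0.142

At I = 6000: Q = 936.539.
dQ/dI = -3.44/(2√I) = -0.0222051 at this income.
η = (dQ/dI)·(I/Q) = -0.0222051 × (6000/936.539) = -0.142.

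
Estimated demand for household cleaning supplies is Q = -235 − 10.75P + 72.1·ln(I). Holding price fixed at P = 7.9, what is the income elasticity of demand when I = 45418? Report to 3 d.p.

0.159

At P = 7.9, I = 45418: Q = 453.251.
Holding P constant, ∂Q/∂I = 72.1/I = 0.00158748.
η_I = (∂Q/∂I)·(I/Q) = 0.00158748 × (45418/453.251) = 0.159.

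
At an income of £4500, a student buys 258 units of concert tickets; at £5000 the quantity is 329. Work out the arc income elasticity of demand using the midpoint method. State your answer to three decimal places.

ΔQ = 329 − 258 = 71; midpoint Q̄ = (258 + 329)/2 = 293.5.
ΔI = 5000 − 4500 = 500; midpoint Ī = (4500 + 5000)/2 = 4750.
η = (ΔQ/Q̄) ÷ (ΔI/Ī) = (71/293.5) ÷ (500/4750) = 2.298.

2.298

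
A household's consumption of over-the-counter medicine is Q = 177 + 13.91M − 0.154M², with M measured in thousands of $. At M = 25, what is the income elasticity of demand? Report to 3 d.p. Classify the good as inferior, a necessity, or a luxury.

At M = 25: Q = 428.5000.
dQ/dM = 13.91 − 0.308M = 6.21000.
η = (dQ/dM)·(M/Q) = 6.21000 × (25/428.5000) = 0.362.
0 < η < 1 ⇒ necessity.

0.362 (necessity)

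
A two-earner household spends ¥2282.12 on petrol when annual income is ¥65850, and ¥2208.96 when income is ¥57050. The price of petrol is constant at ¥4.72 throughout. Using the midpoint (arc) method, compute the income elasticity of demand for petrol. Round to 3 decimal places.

With a constant price, Q₁ = 2282.12/4.72 = 483.500 and Q₂ = 2208.96/4.72 = 468.000 (equivalently, work directly with expenditure since P cancels).
Midpoint %ΔQ = (2208.96 − 2282.12)/2245.54 = -0.03258; midpoint %ΔI = (57050 − 65850)/61450 = -0.14321.
η = -0.03258 / -0.14321 = 0.228.

0.228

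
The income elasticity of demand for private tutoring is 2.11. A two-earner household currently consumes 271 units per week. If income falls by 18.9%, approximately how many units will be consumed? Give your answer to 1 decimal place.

162.9

%ΔQ ≈ η × %ΔI = 2.11 × (-18.9%) = -39.879%.
New Q ≈ 271 × (1 − 0.39879) = 162.9.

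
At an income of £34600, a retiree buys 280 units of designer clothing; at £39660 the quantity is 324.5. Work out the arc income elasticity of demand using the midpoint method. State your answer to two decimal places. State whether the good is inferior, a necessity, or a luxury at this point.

1.08 (luxury)

ΔQ = 324.5 − 280 = 44.5; midpoint Q̄ = (280 + 324.5)/2 = 302.25.
ΔI = 39660 − 34600 = 5060; midpoint Ī = (34600 + 39660)/2 = 37130.
η = (ΔQ/Q̄) ÷ (ΔI/Ī) = (44.5/302.25) ÷ (5060/37130) = 1.08.
η > 1 ⇒ luxury.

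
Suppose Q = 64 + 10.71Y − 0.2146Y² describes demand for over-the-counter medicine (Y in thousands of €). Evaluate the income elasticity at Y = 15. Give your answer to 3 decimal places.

0.363

At Y = 15: Q = 176.3650.
dQ/dY = 10.71 − 0.4292Y = 4.27200.
η = (dQ/dY)·(Y/Q) = 4.27200 × (15/176.3650) = 0.363.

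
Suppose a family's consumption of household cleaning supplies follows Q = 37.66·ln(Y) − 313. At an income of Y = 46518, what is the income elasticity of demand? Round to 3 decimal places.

0.410

At Y = 46518: Q = 91.754.
dQ/dY = 37.66/Y = 0.000809579 at this income.
η = (dQ/dY)·(Y/Q) = 0.000809579 × (46518/91.754) = 0.410.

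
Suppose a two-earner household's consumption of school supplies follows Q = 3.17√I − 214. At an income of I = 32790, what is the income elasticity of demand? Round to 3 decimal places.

At I = 32790: Q = 360.024.
dQ/dI = 3.17/(2√I) = 0.00875303 at this income.
η = (dQ/dI)·(I/Q) = 0.00875303 × (32790/360.024) = 0.797.

0.797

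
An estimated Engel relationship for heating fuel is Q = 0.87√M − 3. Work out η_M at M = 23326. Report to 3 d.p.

0.512

At M = 23326: Q = 129.874.
dQ/dM = 0.87/(2√M) = 0.00284819 at this income.
η = (dQ/dM)·(M/Q) = 0.00284819 × (23326/129.874) = 0.512.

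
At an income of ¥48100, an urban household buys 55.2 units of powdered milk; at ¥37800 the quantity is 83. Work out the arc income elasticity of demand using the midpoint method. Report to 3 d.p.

-1.678

ΔQ = 83 − 55.2 = 27.8; midpoint Q̄ = (55.2 + 83)/2 = 69.1.
ΔI = 37800 − 48100 = -10300; midpoint Ī = (48100 + 37800)/2 = 42950.
η = (ΔQ/Q̄) ÷ (ΔI/Ī) = (27.8/69.1) ÷ (-10300/42950) = -1.678.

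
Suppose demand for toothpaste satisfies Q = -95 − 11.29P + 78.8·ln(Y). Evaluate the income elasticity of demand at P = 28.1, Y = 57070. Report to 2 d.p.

0.17

At P = 28.1, Y = 57070: Q = 450.771.
Holding P constant, ∂Q/∂Y = 78.8/Y = 0.00138076.
η_Y = (∂Q/∂Y)·(Y/Q) = 0.00138076 × (57070/450.771) = 0.17.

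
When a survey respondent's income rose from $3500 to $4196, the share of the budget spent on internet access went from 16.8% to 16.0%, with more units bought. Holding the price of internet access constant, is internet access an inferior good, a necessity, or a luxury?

necessity

Quantity rises but the budget share falls as income rises, so 0 < η < 1.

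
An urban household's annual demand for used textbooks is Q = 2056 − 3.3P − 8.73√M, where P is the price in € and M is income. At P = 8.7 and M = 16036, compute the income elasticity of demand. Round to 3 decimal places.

-0.600

At P = 8.7, M = 16036: Q = 921.781.
Holding P constant, ∂Q/∂M = -8.73/(2√M) = -0.0344696.
η_M = (∂Q/∂M)·(M/Q) = -0.0344696 × (16036/921.781) = -0.600.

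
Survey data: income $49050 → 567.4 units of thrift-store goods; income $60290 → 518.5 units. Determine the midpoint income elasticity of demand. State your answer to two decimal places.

ΔQ = 518.5 − 567.4 = -48.9; midpoint Q̄ = (567.4 + 518.5)/2 = 542.95.
ΔI = 60290 − 49050 = 11240; midpoint Ī = (49050 + 60290)/2 = 54670.
η = (ΔQ/Q̄) ÷ (ΔI/Ī) = (-48.9/542.95) ÷ (11240/54670) = -0.44.

-0.44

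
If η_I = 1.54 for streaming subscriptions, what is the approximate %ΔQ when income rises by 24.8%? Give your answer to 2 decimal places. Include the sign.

38.19%

%ΔQ ≈ η × %ΔI = 1.54 × 24.8% = 38.19%.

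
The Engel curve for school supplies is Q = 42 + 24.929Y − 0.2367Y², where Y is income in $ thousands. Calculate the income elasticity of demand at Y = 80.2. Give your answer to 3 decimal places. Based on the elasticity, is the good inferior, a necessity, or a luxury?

-2.015 (inferior good)

At Y = 80.2: Q = 518.8419.
dQ/dY = 24.929 − 0.4734Y = -13.03768.
η = (dQ/dY)·(Y/Q) = -13.03768 × (80.2/518.8419) = -2.015.
η < 0 ⇒ inferior good.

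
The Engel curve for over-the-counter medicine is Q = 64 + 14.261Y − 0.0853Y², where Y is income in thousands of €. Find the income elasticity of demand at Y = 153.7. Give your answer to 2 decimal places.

-7.63

At Y = 153.7: Q = 240.8149.
dQ/dY = 14.261 − 0.1706Y = -11.96022.
η = (dQ/dY)·(Y/Q) = -11.96022 × (153.7/240.8149) = -7.63.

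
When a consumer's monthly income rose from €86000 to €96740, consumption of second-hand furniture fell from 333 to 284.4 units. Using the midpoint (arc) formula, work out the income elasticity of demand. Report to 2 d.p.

ΔQ = 284.4 − 333 = -48.6; midpoint Q̄ = (333 + 284.4)/2 = 308.7.
ΔI = 96740 − 86000 = 10740; midpoint Ī = (86000 + 96740)/2 = 91370.
η = (ΔQ/Q̄) ÷ (ΔI/Ī) = (-48.6/308.7) ÷ (10740/91370) = -1.34.

-1.34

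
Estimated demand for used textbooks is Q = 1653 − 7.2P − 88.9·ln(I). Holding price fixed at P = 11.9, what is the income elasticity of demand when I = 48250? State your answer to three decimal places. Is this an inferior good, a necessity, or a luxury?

At P = 11.9, I = 48250: Q = 608.609.
Holding P constant, ∂Q/∂I = -88.9/I = -0.00184249.
η_I = (∂Q/∂I)·(I/Q) = -0.00184249 × (48250/608.609) = -0.146.
Since η < 0, this is an inferior good.

-0.146 (inferior good)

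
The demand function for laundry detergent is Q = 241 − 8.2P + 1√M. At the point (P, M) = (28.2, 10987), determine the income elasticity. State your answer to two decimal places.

At P = 28.2, M = 10987: Q = 114.579.
Holding P constant, ∂Q/∂M = 1/(2√M) = 0.00477013.
η_M = (∂Q/∂M)·(M/Q) = 0.00477013 × (10987/114.579) = 0.46.

0.46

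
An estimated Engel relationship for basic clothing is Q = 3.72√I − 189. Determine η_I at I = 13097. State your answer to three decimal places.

At I = 13097: Q = 236.725.
dQ/dI = 3.72/(2√I) = 0.0162528 at this income.
η = (dQ/dI)·(I/Q) = 0.0162528 × (13097/236.725) = 0.899.

0.899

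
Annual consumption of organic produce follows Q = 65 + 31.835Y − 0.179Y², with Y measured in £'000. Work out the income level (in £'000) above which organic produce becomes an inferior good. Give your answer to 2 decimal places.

88.92

dQ/dY = 31.835 − 0.358Y.
The good is inferior where dQ/dY < 0. Setting dQ/dY = 0 gives Y = 31.835 / 0.358 = 88.92.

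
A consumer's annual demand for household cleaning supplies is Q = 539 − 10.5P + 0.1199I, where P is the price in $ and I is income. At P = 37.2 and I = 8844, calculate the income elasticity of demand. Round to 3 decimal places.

0.877

At P = 37.2, I = 8844: Q = 1208.796.
Holding P constant, ∂Q/∂I = 0.1199.
η_I = (∂Q/∂I)·(I/Q) = 0.1199 × (8844/1208.796) = 0.877.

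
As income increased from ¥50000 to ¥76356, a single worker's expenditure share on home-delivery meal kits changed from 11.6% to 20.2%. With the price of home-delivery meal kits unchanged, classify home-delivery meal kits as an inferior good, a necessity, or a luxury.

luxury

The budget share rises as income rises, so η > 1.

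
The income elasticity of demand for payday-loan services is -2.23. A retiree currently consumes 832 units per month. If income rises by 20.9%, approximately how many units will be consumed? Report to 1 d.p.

444.2

%ΔQ ≈ η × %ΔI = -2.23 × 20.9% = -46.607%.
New Q ≈ 832 × (1 − 0.46607) = 444.2.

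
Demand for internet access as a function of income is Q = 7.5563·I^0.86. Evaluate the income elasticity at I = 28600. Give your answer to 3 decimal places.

0.860

For Q = A·I^β the income elasticity is constant and equal to β.
Here β = 0.86, so η = 0.860.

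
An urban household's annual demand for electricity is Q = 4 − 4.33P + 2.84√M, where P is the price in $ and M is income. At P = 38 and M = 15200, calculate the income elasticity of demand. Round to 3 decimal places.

At P = 38, M = 15200: Q = 189.599.
Holding P constant, ∂Q/∂M = 2.84/(2√M) = 0.0115177.
η_M = (∂Q/∂M)·(M/Q) = 0.0115177 × (15200/189.599) = 0.923.

0.923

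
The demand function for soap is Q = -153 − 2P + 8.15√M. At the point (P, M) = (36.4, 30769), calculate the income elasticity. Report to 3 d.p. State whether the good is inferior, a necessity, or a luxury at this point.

At P = 36.4, M = 30769: Q = 1203.799.
Holding P constant, ∂Q/∂M = 8.15/(2√M) = 0.0232312.
η_M = (∂Q/∂M)·(M/Q) = 0.0232312 × (30769/1203.799) = 0.594.
Since 0 < η < 1, this is a necessity.

0.594 (necessity)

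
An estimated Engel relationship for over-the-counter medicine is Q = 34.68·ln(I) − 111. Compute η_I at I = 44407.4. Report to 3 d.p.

At I = 44407.4: Q = 260.116.
dQ/dI = 34.68/I = 0.000780951 at this income.
η = (dQ/dI)·(I/Q) = 0.000780951 × (44407.4/260.116) = 0.133.

0.133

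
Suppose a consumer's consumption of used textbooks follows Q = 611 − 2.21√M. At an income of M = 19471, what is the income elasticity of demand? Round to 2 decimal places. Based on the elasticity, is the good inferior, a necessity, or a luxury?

-0.51 (inferior good)

At M = 19471: Q = 302.620.
dQ/dM = -2.21/(2√M) = -0.00791896 at this income.
η = (dQ/dM)·(M/Q) = -0.00791896 × (19471/302.620) = -0.51.
Since η < 0, the good is an inferior good.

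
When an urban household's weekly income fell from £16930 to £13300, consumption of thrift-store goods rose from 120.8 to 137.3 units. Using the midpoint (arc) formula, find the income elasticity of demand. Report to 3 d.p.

ΔQ = 137.3 − 120.8 = 16.5; midpoint Q̄ = (120.8 + 137.3)/2 = 129.05.
ΔI = 13300 − 16930 = -3630; midpoint Ī = (16930 + 13300)/2 = 15115.
η = (ΔQ/Q̄) ÷ (ΔI/Ī) = (16.5/129.05) ÷ (-3630/15115) = -0.532.

-0.532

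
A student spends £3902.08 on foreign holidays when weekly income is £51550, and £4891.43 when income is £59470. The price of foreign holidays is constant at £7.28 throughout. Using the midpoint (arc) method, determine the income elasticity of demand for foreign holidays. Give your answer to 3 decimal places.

1.577

With a constant price, Q₁ = 3902.08/7.28 = 536.000 and Q₂ = 4891.43/7.28 = 671.900 (equivalently, work directly with expenditure since P cancels).
Midpoint %ΔQ = (4891.43 − 3902.08)/4396.76 = 0.22502; midpoint %ΔI = (59470 − 51550)/55510 = 0.14268.
η = 0.22502 / 0.14268 = 1.577.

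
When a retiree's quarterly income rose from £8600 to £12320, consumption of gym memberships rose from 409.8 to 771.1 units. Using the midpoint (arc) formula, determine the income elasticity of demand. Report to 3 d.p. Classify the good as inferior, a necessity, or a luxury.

ΔQ = 771.1 − 409.8 = 361.3; midpoint Q̄ = (409.8 + 771.1)/2 = 590.45.
ΔI = 12320 − 8600 = 3720; midpoint Ī = (8600 + 12320)/2 = 10460.
η = (ΔQ/Q̄) ÷ (ΔI/Ī) = (361.3/590.45) ÷ (3720/10460) = 1.721.
η > 1 ⇒ luxury.

1.721 (luxury)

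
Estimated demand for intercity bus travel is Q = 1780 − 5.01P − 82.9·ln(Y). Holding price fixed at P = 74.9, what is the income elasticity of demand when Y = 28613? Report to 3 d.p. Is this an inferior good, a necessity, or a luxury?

-0.150 (inferior good)

At P = 74.9, Y = 28613: Q = 554.063.
Holding P constant, ∂Q/∂Y = -82.9/Y = -0.00289728.
η_Y = (∂Q/∂Y)·(Y/Q) = -0.00289728 × (28613/554.063) = -0.150.
Since η < 0, this is an inferior good.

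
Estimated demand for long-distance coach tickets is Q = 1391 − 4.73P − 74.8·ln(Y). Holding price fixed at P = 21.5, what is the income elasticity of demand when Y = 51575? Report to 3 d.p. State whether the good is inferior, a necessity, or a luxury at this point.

-0.157 (inferior good)

At P = 21.5, Y = 51575: Q = 477.666.
Holding P constant, ∂Q/∂Y = -74.8/Y = -0.00145032.
η_Y = (∂Q/∂Y)·(Y/Q) = -0.00145032 × (51575/477.666) = -0.157.
Since η < 0, this is an inferior good.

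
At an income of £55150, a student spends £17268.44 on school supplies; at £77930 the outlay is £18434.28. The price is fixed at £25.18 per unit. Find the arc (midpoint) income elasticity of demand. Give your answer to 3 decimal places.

0.191

With a constant price, Q₁ = 17268.44/25.18 = 685.800 and Q₂ = 18434.28/25.18 = 732.100 (equivalently, work directly with expenditure since P cancels).
Midpoint %ΔQ = (18434.28 − 17268.44)/17851.36 = 0.06531; midpoint %ΔI = (77930 − 55150)/66540 = 0.34235.
η = 0.06531 / 0.34235 = 0.191.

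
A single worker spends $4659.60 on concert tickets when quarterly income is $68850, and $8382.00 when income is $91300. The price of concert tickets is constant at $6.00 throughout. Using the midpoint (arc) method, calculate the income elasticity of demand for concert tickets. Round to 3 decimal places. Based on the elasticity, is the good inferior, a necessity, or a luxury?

With a constant price, Q₁ = 4659.60/6.00 = 776.600 and Q₂ = 8382.00/6.00 = 1397.000 (equivalently, work directly with expenditure since P cancels).
Midpoint %ΔQ = (8382.00 − 4659.60)/6520.80 = 0.57085; midpoint %ΔI = (91300 − 68850)/80075 = 0.28036.
η = 0.57085 / 0.28036 = 2.036.
η > 1 ⇒ luxury.

2.036 (luxury)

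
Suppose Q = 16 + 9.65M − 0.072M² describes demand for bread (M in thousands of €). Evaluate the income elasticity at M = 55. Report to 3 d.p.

At M = 55: Q = 328.9500.
dQ/dM = 9.65 − 0.144M = 1.73000.
η = (dQ/dM)·(M/Q) = 1.73000 × (55/328.9500) = 0.289.

0.289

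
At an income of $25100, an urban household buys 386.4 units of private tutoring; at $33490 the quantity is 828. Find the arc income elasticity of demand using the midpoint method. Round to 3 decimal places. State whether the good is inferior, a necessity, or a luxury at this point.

ΔQ = 828 − 386.4 = 441.6; midpoint Q̄ = (386.4 + 828)/2 = 607.2.
ΔI = 33490 − 25100 = 8390; midpoint Ī = (25100 + 33490)/2 = 29295.
η = (ΔQ/Q̄) ÷ (ΔI/Ī) = (441.6/607.2) ÷ (8390/29295) = 2.539.
η > 1 ⇒ luxury.

2.539 (luxury)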